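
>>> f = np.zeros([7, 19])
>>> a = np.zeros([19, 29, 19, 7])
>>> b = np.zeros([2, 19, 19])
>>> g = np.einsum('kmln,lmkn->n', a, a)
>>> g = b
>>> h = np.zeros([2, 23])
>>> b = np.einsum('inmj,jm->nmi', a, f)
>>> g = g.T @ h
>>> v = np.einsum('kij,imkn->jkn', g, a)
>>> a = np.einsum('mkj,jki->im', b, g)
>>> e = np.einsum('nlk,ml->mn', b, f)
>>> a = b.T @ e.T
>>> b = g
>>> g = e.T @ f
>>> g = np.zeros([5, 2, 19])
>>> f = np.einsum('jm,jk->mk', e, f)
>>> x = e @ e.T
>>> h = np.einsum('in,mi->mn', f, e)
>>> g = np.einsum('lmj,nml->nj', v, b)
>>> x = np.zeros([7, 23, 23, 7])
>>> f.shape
(29, 19)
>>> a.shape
(19, 19, 7)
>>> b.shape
(19, 19, 23)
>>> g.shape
(19, 7)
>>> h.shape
(7, 19)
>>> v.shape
(23, 19, 7)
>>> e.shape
(7, 29)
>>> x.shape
(7, 23, 23, 7)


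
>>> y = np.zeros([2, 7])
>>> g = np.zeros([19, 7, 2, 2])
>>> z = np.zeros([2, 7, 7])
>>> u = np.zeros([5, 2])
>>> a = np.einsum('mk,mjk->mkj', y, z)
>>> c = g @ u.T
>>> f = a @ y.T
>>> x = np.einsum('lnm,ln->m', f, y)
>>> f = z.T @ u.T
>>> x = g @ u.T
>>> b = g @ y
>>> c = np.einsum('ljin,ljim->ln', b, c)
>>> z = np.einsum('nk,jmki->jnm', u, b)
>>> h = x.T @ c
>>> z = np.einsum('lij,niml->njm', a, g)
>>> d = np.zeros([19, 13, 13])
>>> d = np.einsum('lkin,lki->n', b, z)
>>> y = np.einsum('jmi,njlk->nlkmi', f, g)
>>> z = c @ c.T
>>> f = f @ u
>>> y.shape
(19, 2, 2, 7, 5)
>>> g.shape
(19, 7, 2, 2)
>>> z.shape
(19, 19)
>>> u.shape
(5, 2)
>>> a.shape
(2, 7, 7)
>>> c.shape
(19, 7)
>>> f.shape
(7, 7, 2)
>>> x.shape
(19, 7, 2, 5)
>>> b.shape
(19, 7, 2, 7)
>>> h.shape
(5, 2, 7, 7)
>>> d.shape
(7,)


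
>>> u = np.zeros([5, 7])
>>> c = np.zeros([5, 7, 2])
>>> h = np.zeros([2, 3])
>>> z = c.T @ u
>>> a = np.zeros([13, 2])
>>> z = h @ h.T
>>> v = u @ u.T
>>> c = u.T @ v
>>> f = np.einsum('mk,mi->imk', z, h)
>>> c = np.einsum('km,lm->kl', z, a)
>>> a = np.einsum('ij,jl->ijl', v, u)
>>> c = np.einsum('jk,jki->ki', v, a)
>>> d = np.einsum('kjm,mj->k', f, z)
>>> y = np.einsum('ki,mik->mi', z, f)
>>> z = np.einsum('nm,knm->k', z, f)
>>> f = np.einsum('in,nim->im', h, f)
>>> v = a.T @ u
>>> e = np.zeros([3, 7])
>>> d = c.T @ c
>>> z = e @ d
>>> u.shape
(5, 7)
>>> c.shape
(5, 7)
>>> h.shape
(2, 3)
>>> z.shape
(3, 7)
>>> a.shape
(5, 5, 7)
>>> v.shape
(7, 5, 7)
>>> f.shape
(2, 2)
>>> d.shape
(7, 7)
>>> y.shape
(3, 2)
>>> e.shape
(3, 7)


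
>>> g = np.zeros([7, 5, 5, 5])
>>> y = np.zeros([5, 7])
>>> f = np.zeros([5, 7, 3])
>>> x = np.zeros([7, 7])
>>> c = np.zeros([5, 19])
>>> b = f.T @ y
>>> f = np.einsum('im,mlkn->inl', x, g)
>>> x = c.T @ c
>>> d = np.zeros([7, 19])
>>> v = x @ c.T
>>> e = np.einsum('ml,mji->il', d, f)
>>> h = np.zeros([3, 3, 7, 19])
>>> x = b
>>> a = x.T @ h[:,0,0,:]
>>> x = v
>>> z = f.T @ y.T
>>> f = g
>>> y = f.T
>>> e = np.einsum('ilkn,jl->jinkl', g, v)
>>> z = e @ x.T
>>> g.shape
(7, 5, 5, 5)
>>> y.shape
(5, 5, 5, 7)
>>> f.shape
(7, 5, 5, 5)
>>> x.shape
(19, 5)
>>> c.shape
(5, 19)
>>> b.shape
(3, 7, 7)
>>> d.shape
(7, 19)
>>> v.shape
(19, 5)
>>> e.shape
(19, 7, 5, 5, 5)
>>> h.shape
(3, 3, 7, 19)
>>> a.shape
(7, 7, 19)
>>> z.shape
(19, 7, 5, 5, 19)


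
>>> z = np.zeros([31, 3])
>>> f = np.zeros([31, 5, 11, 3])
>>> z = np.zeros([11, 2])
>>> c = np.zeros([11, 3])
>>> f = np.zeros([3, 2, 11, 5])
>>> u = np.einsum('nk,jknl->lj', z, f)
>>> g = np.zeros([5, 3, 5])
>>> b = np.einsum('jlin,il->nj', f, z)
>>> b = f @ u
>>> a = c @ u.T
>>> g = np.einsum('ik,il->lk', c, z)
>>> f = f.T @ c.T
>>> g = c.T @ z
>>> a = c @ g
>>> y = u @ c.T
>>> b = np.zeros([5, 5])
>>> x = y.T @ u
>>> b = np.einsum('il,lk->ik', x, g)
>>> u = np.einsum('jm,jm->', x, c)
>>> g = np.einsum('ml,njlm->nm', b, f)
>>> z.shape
(11, 2)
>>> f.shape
(5, 11, 2, 11)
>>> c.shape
(11, 3)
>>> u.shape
()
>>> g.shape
(5, 11)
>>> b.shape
(11, 2)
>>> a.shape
(11, 2)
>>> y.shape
(5, 11)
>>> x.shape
(11, 3)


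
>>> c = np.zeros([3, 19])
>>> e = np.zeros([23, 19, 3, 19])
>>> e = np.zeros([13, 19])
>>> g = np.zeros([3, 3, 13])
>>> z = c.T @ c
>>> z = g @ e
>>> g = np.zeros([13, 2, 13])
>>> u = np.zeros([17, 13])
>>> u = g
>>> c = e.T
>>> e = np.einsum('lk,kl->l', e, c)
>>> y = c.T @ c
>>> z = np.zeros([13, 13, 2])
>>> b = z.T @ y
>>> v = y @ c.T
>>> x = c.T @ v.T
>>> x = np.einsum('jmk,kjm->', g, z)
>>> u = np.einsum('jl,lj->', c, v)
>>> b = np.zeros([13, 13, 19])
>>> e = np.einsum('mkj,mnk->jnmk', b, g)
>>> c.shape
(19, 13)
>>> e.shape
(19, 2, 13, 13)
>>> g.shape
(13, 2, 13)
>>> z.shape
(13, 13, 2)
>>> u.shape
()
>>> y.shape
(13, 13)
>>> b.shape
(13, 13, 19)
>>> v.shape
(13, 19)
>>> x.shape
()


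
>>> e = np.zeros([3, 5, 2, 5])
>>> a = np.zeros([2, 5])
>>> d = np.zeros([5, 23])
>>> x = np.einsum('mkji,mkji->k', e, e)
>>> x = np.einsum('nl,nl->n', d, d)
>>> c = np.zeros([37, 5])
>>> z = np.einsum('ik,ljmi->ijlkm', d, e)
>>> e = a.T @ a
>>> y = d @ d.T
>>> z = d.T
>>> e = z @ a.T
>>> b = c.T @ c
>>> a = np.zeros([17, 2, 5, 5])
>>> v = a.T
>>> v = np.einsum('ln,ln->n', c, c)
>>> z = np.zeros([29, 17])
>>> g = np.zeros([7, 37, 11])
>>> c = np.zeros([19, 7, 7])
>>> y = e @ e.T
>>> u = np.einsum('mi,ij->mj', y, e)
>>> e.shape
(23, 2)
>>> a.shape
(17, 2, 5, 5)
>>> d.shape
(5, 23)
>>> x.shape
(5,)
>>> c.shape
(19, 7, 7)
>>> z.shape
(29, 17)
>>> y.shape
(23, 23)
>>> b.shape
(5, 5)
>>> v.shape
(5,)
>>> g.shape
(7, 37, 11)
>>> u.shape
(23, 2)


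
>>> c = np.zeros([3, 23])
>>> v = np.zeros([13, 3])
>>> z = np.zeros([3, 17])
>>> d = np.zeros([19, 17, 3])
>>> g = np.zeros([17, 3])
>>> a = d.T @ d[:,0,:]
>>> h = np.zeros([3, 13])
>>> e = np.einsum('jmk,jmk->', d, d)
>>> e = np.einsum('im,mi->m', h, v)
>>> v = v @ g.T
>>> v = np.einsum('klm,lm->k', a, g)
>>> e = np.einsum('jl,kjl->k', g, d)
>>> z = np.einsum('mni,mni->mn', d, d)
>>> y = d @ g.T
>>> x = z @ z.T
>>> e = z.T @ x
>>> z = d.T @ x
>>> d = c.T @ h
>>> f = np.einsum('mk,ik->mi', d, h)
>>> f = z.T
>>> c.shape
(3, 23)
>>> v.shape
(3,)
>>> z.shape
(3, 17, 19)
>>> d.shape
(23, 13)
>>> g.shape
(17, 3)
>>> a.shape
(3, 17, 3)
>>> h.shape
(3, 13)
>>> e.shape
(17, 19)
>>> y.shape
(19, 17, 17)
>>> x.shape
(19, 19)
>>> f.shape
(19, 17, 3)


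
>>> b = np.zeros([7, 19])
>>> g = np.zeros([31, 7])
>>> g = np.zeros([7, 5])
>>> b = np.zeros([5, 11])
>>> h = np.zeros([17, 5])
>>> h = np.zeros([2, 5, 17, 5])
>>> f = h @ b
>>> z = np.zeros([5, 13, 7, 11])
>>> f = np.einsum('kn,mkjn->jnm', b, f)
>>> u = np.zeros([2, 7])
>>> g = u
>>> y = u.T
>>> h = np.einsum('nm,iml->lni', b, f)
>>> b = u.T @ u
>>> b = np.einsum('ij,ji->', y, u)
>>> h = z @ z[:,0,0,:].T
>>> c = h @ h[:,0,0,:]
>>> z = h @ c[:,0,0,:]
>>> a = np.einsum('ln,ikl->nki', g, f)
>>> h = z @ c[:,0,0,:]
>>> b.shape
()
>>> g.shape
(2, 7)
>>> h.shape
(5, 13, 7, 5)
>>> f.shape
(17, 11, 2)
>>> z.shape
(5, 13, 7, 5)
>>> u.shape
(2, 7)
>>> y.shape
(7, 2)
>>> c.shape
(5, 13, 7, 5)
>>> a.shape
(7, 11, 17)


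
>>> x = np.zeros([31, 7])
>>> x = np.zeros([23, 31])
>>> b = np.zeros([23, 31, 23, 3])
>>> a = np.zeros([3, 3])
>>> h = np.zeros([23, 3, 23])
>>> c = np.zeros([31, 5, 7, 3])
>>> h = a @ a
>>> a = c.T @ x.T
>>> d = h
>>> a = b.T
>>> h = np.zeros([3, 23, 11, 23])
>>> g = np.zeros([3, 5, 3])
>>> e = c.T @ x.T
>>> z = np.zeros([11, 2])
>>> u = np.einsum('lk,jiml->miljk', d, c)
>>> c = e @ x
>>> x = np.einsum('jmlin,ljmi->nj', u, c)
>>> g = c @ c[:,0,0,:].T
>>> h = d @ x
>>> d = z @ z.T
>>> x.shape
(3, 7)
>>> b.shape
(23, 31, 23, 3)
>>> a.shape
(3, 23, 31, 23)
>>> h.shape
(3, 7)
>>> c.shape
(3, 7, 5, 31)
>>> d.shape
(11, 11)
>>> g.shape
(3, 7, 5, 3)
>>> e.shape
(3, 7, 5, 23)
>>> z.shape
(11, 2)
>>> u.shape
(7, 5, 3, 31, 3)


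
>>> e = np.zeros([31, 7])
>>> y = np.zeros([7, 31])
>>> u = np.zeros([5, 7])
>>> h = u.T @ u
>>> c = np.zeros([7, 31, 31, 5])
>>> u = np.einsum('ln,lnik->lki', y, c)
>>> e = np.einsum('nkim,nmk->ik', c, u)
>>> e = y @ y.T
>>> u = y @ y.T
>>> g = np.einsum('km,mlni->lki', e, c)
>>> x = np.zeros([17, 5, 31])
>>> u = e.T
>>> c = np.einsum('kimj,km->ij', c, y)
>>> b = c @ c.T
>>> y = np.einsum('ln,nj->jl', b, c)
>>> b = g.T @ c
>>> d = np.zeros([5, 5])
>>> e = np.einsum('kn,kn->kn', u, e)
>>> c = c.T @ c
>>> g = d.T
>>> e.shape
(7, 7)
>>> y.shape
(5, 31)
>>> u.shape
(7, 7)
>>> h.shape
(7, 7)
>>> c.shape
(5, 5)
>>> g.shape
(5, 5)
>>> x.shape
(17, 5, 31)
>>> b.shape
(5, 7, 5)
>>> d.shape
(5, 5)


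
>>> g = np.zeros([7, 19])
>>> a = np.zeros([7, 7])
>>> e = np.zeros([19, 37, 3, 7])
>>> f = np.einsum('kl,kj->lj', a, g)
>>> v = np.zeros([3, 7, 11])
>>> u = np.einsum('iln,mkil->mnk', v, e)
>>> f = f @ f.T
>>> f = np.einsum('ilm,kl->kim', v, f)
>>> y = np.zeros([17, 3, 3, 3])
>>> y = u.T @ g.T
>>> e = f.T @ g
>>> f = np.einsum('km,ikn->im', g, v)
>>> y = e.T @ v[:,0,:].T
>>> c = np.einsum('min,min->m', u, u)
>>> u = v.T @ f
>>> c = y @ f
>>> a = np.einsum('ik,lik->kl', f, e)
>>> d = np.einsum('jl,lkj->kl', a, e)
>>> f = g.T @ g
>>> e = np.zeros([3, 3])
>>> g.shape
(7, 19)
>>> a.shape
(19, 11)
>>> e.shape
(3, 3)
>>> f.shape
(19, 19)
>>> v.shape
(3, 7, 11)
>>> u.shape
(11, 7, 19)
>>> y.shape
(19, 3, 3)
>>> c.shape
(19, 3, 19)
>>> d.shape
(3, 11)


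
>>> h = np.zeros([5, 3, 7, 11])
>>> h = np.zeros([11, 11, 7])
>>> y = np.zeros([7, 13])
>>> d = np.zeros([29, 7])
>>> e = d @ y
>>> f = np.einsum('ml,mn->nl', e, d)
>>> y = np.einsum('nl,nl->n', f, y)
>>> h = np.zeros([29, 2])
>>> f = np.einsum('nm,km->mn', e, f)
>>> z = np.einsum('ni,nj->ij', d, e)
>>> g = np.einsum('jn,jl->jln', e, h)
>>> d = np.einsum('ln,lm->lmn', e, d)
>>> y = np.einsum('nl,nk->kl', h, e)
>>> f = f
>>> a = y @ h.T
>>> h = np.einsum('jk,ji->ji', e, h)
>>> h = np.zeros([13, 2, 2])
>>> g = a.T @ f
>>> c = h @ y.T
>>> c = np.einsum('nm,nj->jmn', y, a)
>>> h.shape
(13, 2, 2)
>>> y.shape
(13, 2)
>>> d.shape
(29, 7, 13)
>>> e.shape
(29, 13)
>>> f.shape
(13, 29)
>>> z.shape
(7, 13)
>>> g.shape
(29, 29)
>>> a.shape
(13, 29)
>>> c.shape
(29, 2, 13)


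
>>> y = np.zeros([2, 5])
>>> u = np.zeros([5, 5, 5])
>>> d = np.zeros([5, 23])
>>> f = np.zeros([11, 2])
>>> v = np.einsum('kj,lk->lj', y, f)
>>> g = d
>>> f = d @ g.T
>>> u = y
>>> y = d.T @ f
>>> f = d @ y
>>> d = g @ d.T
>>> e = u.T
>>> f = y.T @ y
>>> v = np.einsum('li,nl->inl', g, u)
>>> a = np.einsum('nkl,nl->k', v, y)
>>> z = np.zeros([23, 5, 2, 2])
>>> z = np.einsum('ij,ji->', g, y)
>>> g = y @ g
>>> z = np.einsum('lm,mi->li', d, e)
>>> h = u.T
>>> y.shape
(23, 5)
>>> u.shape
(2, 5)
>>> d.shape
(5, 5)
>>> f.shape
(5, 5)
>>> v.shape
(23, 2, 5)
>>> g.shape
(23, 23)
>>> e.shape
(5, 2)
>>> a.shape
(2,)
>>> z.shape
(5, 2)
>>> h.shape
(5, 2)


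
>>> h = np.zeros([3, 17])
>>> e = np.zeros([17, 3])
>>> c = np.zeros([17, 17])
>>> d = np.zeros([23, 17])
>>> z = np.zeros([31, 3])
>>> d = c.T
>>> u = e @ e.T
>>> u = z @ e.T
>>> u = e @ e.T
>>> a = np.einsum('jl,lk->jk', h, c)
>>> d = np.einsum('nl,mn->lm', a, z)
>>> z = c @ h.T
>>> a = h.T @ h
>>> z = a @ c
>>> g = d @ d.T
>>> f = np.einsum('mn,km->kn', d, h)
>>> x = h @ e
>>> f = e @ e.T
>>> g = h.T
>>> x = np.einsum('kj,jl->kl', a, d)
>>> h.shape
(3, 17)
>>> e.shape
(17, 3)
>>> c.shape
(17, 17)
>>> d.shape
(17, 31)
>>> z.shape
(17, 17)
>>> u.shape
(17, 17)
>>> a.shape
(17, 17)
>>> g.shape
(17, 3)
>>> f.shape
(17, 17)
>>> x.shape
(17, 31)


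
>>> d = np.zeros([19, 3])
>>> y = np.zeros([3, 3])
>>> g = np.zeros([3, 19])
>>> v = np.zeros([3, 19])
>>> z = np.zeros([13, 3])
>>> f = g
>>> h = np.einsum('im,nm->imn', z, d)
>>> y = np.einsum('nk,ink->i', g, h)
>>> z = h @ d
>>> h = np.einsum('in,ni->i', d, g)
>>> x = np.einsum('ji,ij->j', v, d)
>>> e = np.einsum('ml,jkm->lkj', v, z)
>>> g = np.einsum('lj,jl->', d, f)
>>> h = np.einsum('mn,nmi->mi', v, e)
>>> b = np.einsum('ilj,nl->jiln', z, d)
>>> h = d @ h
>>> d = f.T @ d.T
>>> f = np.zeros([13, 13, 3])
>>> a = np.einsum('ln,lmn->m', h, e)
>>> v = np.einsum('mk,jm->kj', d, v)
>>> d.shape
(19, 19)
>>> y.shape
(13,)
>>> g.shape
()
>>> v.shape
(19, 3)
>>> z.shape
(13, 3, 3)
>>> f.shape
(13, 13, 3)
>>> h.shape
(19, 13)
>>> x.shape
(3,)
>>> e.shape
(19, 3, 13)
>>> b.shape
(3, 13, 3, 19)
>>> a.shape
(3,)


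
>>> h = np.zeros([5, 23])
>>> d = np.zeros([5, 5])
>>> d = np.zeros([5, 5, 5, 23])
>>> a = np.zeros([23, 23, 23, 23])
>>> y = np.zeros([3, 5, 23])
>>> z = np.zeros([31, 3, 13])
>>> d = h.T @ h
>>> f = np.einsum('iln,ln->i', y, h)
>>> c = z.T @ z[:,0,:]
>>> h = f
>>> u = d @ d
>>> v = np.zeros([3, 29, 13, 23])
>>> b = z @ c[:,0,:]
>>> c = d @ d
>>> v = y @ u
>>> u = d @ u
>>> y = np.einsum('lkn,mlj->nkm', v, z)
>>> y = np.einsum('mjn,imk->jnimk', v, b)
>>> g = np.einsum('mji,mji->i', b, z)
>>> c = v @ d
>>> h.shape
(3,)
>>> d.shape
(23, 23)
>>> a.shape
(23, 23, 23, 23)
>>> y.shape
(5, 23, 31, 3, 13)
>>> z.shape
(31, 3, 13)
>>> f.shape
(3,)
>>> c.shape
(3, 5, 23)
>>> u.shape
(23, 23)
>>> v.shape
(3, 5, 23)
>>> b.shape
(31, 3, 13)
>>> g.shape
(13,)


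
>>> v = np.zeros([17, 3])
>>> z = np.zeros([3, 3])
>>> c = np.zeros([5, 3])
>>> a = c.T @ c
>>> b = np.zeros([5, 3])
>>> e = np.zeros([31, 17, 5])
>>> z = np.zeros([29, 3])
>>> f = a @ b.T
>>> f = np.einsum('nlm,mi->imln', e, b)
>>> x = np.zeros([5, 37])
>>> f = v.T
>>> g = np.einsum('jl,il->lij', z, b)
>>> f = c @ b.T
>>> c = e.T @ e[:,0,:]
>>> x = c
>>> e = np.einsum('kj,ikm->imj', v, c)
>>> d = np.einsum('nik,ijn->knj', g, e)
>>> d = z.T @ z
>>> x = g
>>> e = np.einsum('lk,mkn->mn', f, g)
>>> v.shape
(17, 3)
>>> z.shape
(29, 3)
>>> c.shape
(5, 17, 5)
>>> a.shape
(3, 3)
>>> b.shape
(5, 3)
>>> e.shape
(3, 29)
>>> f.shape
(5, 5)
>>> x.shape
(3, 5, 29)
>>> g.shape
(3, 5, 29)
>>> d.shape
(3, 3)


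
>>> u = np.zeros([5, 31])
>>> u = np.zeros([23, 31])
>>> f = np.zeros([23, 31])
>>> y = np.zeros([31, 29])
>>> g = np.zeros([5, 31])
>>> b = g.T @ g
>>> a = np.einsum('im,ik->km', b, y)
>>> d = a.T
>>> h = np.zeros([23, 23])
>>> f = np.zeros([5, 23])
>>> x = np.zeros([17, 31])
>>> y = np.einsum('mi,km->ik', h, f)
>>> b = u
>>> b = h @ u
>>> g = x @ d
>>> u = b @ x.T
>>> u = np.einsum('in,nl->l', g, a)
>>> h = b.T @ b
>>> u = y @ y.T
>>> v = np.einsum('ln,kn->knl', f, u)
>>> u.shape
(23, 23)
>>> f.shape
(5, 23)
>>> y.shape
(23, 5)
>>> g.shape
(17, 29)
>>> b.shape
(23, 31)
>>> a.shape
(29, 31)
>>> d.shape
(31, 29)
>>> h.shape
(31, 31)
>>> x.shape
(17, 31)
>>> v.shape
(23, 23, 5)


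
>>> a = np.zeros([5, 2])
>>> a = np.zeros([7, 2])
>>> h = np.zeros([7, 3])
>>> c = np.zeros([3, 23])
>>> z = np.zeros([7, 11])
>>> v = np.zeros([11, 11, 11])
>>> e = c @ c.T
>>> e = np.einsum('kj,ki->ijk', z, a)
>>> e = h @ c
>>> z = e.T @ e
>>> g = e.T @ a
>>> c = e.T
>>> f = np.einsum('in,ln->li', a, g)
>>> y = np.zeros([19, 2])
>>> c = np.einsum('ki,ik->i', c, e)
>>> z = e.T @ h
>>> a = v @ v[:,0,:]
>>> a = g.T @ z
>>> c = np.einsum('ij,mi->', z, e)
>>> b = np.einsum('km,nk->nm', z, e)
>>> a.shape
(2, 3)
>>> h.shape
(7, 3)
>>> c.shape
()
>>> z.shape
(23, 3)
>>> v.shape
(11, 11, 11)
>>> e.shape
(7, 23)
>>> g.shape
(23, 2)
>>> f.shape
(23, 7)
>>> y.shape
(19, 2)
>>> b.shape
(7, 3)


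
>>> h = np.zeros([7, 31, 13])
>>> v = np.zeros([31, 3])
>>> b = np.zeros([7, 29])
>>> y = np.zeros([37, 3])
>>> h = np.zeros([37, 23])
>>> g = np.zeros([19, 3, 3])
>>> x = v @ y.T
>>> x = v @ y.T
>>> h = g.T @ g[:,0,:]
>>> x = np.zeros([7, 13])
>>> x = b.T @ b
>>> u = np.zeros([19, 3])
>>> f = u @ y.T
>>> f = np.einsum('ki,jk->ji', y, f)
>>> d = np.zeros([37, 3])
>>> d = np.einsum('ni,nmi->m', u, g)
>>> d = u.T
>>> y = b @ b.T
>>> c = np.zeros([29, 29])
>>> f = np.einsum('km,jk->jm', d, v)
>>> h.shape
(3, 3, 3)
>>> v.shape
(31, 3)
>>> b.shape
(7, 29)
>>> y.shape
(7, 7)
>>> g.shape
(19, 3, 3)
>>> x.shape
(29, 29)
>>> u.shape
(19, 3)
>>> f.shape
(31, 19)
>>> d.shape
(3, 19)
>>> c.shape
(29, 29)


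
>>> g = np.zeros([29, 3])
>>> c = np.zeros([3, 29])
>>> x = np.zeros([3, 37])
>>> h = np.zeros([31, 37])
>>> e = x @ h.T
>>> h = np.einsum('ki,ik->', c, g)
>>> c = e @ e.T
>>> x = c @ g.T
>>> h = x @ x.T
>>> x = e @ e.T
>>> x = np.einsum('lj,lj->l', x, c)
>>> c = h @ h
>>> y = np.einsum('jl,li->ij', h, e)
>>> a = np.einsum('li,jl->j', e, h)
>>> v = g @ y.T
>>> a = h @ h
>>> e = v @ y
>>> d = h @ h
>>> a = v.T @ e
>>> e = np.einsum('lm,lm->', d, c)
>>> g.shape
(29, 3)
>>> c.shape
(3, 3)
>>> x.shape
(3,)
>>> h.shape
(3, 3)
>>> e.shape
()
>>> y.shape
(31, 3)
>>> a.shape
(31, 3)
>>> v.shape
(29, 31)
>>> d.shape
(3, 3)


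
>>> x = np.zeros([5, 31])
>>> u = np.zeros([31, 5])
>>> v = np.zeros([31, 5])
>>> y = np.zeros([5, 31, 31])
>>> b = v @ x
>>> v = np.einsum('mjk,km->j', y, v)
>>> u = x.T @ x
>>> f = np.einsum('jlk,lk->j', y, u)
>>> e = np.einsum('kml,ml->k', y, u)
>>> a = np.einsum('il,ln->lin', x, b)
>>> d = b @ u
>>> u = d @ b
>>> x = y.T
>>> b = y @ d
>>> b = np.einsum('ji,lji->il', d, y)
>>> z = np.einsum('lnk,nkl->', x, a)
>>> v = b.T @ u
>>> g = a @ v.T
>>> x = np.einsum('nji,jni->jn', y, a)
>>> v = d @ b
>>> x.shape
(31, 5)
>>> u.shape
(31, 31)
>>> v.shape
(31, 5)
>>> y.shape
(5, 31, 31)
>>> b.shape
(31, 5)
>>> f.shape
(5,)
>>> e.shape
(5,)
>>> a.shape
(31, 5, 31)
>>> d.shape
(31, 31)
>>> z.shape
()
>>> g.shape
(31, 5, 5)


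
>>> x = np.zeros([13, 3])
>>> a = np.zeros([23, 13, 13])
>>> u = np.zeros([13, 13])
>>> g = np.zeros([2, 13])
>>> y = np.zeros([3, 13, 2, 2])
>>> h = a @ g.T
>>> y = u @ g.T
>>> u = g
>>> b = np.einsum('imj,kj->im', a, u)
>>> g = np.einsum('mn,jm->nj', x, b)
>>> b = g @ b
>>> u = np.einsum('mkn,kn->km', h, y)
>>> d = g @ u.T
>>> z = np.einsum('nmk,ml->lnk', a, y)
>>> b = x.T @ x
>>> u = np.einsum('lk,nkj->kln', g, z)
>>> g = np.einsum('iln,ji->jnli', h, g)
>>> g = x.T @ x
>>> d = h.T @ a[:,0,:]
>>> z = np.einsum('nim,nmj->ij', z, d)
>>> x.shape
(13, 3)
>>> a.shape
(23, 13, 13)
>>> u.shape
(23, 3, 2)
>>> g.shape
(3, 3)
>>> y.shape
(13, 2)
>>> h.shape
(23, 13, 2)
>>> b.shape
(3, 3)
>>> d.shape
(2, 13, 13)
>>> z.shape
(23, 13)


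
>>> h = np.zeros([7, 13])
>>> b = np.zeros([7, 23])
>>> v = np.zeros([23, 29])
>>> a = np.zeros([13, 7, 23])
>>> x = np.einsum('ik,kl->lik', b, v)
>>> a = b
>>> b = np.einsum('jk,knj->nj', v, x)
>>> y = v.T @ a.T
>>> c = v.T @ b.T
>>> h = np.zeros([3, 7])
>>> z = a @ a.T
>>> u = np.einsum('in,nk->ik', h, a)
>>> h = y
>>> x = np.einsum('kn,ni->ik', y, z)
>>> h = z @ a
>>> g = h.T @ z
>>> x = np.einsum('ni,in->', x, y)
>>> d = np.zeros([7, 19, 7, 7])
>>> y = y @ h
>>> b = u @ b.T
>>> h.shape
(7, 23)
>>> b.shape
(3, 7)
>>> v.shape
(23, 29)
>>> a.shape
(7, 23)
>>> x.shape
()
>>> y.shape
(29, 23)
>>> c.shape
(29, 7)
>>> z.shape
(7, 7)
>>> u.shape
(3, 23)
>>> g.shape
(23, 7)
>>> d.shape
(7, 19, 7, 7)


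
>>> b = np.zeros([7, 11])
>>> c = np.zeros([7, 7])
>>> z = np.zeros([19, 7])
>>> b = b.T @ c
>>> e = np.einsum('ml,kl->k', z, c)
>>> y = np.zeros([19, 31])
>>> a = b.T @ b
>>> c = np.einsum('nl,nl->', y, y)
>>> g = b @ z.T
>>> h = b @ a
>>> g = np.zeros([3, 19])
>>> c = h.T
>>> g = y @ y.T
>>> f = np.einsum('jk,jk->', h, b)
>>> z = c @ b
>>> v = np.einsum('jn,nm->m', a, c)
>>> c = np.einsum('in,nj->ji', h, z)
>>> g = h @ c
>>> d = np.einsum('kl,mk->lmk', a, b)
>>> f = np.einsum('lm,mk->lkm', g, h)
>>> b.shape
(11, 7)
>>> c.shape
(7, 11)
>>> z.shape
(7, 7)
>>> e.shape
(7,)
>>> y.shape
(19, 31)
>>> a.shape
(7, 7)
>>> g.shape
(11, 11)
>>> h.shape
(11, 7)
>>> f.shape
(11, 7, 11)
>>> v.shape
(11,)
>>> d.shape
(7, 11, 7)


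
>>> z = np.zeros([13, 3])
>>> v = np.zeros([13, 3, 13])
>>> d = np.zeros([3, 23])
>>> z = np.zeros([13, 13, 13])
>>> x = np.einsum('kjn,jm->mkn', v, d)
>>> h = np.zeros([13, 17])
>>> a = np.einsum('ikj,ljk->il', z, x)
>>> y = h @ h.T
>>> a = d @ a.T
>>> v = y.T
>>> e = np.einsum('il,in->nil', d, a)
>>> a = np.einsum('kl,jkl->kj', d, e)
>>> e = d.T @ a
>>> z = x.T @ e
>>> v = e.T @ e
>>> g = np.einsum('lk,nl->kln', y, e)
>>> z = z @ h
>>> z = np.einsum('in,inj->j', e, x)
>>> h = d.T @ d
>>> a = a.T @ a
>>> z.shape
(13,)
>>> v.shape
(13, 13)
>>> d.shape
(3, 23)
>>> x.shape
(23, 13, 13)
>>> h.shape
(23, 23)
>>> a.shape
(13, 13)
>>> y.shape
(13, 13)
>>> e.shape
(23, 13)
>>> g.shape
(13, 13, 23)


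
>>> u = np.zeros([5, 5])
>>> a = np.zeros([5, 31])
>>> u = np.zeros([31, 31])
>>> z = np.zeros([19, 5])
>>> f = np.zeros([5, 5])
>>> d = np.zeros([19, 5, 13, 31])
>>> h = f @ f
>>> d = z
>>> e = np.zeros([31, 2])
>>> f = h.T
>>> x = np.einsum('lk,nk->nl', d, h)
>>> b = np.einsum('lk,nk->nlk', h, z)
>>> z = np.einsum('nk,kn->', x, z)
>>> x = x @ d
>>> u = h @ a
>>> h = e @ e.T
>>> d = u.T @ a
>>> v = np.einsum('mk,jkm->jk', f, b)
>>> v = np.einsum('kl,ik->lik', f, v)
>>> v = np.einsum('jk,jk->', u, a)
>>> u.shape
(5, 31)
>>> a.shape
(5, 31)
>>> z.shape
()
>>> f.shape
(5, 5)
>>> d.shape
(31, 31)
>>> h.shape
(31, 31)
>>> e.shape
(31, 2)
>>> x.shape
(5, 5)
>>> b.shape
(19, 5, 5)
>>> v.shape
()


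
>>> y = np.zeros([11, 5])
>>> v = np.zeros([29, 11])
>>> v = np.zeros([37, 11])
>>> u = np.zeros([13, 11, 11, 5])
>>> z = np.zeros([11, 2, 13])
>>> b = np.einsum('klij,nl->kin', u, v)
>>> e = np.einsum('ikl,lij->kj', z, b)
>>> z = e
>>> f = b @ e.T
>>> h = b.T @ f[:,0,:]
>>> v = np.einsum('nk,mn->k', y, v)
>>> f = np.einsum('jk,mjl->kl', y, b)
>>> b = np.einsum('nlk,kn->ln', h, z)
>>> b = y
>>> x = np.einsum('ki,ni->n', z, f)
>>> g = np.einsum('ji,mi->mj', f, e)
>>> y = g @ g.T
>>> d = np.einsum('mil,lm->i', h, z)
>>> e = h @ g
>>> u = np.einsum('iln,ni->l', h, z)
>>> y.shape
(2, 2)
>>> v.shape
(5,)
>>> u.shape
(11,)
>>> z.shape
(2, 37)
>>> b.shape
(11, 5)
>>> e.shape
(37, 11, 5)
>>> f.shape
(5, 37)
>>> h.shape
(37, 11, 2)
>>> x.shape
(5,)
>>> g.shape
(2, 5)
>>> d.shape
(11,)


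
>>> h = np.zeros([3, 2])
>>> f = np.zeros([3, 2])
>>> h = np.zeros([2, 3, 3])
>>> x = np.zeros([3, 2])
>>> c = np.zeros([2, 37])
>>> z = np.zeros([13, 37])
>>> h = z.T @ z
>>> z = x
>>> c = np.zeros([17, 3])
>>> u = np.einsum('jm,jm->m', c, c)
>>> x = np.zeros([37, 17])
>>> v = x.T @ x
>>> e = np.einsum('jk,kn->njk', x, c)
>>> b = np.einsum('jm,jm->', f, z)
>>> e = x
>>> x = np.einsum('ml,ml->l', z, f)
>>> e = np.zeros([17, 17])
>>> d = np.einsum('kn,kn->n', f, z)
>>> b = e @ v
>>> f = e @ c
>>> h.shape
(37, 37)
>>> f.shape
(17, 3)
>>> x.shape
(2,)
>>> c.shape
(17, 3)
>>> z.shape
(3, 2)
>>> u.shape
(3,)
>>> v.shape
(17, 17)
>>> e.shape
(17, 17)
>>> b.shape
(17, 17)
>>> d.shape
(2,)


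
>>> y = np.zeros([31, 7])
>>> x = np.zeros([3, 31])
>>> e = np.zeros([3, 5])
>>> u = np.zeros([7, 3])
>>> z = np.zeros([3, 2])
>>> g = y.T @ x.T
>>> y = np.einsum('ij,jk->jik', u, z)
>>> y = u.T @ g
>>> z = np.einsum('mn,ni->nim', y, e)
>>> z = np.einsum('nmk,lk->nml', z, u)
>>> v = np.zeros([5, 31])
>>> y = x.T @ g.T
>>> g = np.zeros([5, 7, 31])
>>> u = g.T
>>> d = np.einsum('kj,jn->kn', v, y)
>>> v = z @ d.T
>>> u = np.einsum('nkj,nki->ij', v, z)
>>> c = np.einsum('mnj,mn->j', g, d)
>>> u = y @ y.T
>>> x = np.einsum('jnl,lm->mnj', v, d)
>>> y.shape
(31, 7)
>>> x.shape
(7, 5, 3)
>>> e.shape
(3, 5)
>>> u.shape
(31, 31)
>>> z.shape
(3, 5, 7)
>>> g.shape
(5, 7, 31)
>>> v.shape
(3, 5, 5)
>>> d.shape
(5, 7)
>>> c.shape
(31,)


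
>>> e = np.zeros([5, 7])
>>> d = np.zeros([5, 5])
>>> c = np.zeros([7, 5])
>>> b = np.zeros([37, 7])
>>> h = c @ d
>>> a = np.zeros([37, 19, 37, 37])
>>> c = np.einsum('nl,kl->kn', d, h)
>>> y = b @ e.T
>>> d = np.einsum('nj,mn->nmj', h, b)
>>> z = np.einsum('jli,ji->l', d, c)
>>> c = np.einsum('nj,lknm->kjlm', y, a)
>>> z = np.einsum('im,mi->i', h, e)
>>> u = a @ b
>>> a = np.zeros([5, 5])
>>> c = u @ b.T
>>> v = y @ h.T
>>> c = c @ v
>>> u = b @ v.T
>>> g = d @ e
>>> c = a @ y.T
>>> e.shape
(5, 7)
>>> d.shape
(7, 37, 5)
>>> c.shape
(5, 37)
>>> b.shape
(37, 7)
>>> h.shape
(7, 5)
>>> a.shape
(5, 5)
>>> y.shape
(37, 5)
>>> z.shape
(7,)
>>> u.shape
(37, 37)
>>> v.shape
(37, 7)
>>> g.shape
(7, 37, 7)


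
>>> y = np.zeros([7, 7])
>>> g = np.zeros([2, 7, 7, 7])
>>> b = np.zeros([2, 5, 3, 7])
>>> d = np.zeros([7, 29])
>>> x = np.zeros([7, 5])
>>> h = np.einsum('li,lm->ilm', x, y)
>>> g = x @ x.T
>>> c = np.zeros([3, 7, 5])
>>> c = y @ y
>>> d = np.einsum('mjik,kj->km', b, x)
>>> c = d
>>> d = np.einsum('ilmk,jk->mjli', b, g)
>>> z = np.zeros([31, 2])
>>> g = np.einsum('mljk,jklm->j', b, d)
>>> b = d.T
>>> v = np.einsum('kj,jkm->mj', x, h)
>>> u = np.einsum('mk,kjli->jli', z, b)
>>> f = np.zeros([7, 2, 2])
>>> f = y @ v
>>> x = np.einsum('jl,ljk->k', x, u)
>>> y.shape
(7, 7)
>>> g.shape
(3,)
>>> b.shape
(2, 5, 7, 3)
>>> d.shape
(3, 7, 5, 2)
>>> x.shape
(3,)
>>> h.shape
(5, 7, 7)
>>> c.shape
(7, 2)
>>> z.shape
(31, 2)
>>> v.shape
(7, 5)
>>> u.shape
(5, 7, 3)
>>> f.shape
(7, 5)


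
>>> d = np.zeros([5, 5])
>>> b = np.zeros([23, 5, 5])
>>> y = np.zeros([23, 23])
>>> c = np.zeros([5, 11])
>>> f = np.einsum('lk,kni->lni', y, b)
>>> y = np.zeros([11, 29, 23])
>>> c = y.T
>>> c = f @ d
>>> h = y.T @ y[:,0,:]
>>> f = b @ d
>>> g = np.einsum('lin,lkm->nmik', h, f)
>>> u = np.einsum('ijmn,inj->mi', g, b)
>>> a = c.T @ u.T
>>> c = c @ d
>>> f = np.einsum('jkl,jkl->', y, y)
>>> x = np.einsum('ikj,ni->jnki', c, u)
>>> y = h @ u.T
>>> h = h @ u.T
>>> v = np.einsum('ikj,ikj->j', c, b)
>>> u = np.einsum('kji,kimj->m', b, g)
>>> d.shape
(5, 5)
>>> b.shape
(23, 5, 5)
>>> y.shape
(23, 29, 29)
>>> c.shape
(23, 5, 5)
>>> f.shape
()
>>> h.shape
(23, 29, 29)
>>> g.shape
(23, 5, 29, 5)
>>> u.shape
(29,)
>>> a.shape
(5, 5, 29)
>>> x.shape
(5, 29, 5, 23)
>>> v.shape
(5,)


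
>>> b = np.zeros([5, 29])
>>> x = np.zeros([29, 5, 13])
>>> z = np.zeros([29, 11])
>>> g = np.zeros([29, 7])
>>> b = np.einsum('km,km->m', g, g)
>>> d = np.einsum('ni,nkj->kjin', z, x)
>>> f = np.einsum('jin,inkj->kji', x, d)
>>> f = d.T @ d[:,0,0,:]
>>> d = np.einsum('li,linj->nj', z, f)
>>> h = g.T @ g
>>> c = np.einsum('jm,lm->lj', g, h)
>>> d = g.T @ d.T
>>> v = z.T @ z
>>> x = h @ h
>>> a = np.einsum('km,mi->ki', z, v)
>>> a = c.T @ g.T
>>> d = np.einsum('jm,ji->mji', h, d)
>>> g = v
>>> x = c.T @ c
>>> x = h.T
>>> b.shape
(7,)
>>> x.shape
(7, 7)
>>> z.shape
(29, 11)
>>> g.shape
(11, 11)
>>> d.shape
(7, 7, 13)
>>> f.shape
(29, 11, 13, 29)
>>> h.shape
(7, 7)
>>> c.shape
(7, 29)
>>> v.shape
(11, 11)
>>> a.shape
(29, 29)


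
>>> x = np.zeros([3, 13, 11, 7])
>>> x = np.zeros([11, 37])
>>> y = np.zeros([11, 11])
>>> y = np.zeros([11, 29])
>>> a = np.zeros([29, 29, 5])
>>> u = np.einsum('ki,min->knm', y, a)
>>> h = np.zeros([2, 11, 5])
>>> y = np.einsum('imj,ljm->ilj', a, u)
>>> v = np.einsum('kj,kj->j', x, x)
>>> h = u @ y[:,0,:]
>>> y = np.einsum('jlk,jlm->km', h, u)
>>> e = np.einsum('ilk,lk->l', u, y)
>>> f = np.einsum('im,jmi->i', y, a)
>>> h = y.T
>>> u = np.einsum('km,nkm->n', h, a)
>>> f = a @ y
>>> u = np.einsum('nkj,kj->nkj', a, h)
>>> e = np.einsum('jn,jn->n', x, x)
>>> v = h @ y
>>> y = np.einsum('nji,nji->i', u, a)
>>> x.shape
(11, 37)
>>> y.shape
(5,)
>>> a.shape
(29, 29, 5)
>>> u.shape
(29, 29, 5)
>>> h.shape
(29, 5)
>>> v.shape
(29, 29)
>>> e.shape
(37,)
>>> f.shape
(29, 29, 29)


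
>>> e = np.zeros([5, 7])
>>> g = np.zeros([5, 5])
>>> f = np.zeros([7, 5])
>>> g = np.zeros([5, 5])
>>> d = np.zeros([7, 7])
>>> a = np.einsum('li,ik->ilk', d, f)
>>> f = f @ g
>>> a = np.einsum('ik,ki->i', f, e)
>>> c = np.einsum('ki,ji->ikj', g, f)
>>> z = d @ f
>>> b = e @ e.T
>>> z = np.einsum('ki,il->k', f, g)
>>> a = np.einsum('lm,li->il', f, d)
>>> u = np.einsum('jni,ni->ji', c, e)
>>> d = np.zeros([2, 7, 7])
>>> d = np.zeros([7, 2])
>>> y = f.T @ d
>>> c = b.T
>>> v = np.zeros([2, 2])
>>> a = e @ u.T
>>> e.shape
(5, 7)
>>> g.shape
(5, 5)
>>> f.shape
(7, 5)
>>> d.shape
(7, 2)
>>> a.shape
(5, 5)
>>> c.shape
(5, 5)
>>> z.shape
(7,)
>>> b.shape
(5, 5)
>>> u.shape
(5, 7)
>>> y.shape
(5, 2)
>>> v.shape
(2, 2)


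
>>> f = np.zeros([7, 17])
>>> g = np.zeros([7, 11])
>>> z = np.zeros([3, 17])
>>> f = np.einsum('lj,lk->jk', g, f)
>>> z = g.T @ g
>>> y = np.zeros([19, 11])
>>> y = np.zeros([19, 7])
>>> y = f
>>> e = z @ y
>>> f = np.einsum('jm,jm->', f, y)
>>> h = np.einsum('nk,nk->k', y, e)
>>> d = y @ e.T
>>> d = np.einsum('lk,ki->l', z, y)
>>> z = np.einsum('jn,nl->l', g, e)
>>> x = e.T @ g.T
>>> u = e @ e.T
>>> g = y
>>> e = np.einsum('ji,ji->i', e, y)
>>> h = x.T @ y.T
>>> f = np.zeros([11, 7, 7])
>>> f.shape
(11, 7, 7)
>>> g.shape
(11, 17)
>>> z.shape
(17,)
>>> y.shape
(11, 17)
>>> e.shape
(17,)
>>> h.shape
(7, 11)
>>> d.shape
(11,)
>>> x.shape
(17, 7)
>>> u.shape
(11, 11)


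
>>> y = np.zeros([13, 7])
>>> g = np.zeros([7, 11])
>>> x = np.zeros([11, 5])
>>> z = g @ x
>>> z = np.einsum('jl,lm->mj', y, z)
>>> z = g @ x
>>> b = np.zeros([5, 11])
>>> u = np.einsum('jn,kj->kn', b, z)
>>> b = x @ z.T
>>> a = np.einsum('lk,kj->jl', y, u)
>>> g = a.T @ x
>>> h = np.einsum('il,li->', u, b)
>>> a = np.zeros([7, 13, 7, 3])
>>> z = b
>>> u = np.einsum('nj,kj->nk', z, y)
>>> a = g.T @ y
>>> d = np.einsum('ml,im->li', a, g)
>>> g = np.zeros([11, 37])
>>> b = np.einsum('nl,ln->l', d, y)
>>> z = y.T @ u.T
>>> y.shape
(13, 7)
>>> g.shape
(11, 37)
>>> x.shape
(11, 5)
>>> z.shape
(7, 11)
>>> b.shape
(13,)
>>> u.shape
(11, 13)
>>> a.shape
(5, 7)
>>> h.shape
()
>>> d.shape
(7, 13)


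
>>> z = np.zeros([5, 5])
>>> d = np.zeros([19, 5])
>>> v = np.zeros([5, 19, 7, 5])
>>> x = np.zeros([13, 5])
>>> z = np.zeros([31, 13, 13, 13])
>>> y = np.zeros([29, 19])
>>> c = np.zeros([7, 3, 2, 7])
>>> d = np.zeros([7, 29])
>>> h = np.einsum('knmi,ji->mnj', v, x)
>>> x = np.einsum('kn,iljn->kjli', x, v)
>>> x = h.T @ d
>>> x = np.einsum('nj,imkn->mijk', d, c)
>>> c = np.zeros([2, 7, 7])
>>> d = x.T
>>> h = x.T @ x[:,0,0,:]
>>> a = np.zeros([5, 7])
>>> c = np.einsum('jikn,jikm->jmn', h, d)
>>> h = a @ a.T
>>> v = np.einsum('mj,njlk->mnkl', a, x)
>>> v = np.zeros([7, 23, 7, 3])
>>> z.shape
(31, 13, 13, 13)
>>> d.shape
(2, 29, 7, 3)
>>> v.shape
(7, 23, 7, 3)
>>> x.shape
(3, 7, 29, 2)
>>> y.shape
(29, 19)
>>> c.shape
(2, 3, 2)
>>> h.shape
(5, 5)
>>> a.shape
(5, 7)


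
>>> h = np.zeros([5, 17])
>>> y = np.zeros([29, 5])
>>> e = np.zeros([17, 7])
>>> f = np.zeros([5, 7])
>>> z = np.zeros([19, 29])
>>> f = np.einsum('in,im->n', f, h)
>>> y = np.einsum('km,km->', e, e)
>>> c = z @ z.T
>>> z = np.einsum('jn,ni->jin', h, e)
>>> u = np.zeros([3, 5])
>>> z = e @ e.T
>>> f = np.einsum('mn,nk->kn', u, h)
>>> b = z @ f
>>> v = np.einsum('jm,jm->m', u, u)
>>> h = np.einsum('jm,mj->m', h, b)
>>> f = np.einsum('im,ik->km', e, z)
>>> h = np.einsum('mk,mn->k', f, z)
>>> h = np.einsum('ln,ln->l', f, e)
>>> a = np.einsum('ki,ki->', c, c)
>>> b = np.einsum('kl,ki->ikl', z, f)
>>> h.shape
(17,)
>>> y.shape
()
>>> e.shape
(17, 7)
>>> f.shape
(17, 7)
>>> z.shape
(17, 17)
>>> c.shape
(19, 19)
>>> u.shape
(3, 5)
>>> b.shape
(7, 17, 17)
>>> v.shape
(5,)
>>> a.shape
()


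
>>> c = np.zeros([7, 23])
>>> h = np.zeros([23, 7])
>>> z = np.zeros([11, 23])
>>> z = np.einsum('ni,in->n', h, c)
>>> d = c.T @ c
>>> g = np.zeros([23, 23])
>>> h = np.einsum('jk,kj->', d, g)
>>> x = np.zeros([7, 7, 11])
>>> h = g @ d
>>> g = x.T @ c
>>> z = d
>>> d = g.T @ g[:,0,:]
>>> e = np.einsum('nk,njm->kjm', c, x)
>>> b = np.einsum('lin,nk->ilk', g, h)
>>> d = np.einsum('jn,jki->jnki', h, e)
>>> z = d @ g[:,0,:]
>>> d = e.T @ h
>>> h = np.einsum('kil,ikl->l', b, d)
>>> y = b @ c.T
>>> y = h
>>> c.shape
(7, 23)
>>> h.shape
(23,)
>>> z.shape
(23, 23, 7, 23)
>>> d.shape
(11, 7, 23)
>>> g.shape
(11, 7, 23)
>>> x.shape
(7, 7, 11)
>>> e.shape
(23, 7, 11)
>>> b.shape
(7, 11, 23)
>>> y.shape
(23,)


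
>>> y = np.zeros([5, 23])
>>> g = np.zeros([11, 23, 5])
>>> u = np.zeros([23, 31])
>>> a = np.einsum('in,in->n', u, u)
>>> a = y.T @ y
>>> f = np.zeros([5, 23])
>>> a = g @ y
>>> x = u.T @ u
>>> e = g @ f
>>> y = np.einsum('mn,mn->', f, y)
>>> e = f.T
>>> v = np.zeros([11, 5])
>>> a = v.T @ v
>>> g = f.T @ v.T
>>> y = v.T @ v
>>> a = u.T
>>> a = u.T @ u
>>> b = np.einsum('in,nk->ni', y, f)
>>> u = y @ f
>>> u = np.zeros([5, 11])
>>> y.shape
(5, 5)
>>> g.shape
(23, 11)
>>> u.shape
(5, 11)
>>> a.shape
(31, 31)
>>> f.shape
(5, 23)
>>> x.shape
(31, 31)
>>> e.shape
(23, 5)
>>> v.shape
(11, 5)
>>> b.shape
(5, 5)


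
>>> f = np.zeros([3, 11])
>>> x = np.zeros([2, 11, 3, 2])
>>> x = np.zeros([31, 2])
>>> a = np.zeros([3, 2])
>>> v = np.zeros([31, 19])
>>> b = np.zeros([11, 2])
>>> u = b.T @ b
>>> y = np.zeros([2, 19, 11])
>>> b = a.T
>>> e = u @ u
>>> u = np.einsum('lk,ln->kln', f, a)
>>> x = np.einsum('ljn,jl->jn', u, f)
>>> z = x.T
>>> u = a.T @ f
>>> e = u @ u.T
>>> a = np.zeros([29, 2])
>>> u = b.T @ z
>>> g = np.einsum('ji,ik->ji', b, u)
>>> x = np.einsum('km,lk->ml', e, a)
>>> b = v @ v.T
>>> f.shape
(3, 11)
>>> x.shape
(2, 29)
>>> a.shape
(29, 2)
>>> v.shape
(31, 19)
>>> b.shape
(31, 31)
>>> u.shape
(3, 3)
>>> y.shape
(2, 19, 11)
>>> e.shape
(2, 2)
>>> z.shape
(2, 3)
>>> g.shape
(2, 3)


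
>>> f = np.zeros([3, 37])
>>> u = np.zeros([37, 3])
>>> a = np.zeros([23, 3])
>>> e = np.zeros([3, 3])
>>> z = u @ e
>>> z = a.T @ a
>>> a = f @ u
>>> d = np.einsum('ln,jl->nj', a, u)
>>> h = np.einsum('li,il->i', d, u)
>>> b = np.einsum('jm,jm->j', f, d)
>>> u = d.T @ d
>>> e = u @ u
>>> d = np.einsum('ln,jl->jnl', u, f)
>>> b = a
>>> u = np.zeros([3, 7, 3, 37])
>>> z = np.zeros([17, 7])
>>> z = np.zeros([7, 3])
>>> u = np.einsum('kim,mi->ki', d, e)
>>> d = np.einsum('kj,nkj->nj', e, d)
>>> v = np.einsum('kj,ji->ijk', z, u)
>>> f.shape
(3, 37)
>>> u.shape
(3, 37)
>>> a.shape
(3, 3)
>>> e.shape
(37, 37)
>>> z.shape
(7, 3)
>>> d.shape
(3, 37)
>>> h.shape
(37,)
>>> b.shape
(3, 3)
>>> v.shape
(37, 3, 7)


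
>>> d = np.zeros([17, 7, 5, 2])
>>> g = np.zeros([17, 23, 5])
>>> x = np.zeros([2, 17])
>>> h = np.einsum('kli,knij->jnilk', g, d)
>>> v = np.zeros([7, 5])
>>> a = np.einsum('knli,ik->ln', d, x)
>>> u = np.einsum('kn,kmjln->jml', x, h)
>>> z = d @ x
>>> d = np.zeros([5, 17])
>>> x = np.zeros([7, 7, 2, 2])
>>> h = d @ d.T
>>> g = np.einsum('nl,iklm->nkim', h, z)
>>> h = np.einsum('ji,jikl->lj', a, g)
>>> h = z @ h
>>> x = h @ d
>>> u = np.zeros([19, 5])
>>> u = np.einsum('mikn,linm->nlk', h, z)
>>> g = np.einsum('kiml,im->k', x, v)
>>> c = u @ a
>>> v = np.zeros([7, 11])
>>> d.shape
(5, 17)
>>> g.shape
(17,)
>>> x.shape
(17, 7, 5, 17)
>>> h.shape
(17, 7, 5, 5)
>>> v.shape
(7, 11)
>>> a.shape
(5, 7)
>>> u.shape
(5, 17, 5)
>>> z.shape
(17, 7, 5, 17)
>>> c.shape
(5, 17, 7)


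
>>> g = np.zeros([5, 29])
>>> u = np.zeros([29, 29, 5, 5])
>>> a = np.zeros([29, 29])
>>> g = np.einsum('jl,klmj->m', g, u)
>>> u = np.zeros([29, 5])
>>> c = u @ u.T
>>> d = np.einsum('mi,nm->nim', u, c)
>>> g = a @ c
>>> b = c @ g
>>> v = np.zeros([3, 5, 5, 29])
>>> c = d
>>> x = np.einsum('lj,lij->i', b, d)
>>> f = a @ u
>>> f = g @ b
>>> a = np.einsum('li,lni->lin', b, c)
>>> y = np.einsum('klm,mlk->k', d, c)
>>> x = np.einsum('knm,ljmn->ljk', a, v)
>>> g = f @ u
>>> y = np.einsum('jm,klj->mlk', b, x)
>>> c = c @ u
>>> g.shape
(29, 5)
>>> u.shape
(29, 5)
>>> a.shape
(29, 29, 5)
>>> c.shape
(29, 5, 5)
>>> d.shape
(29, 5, 29)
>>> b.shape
(29, 29)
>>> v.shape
(3, 5, 5, 29)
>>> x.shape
(3, 5, 29)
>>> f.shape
(29, 29)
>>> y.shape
(29, 5, 3)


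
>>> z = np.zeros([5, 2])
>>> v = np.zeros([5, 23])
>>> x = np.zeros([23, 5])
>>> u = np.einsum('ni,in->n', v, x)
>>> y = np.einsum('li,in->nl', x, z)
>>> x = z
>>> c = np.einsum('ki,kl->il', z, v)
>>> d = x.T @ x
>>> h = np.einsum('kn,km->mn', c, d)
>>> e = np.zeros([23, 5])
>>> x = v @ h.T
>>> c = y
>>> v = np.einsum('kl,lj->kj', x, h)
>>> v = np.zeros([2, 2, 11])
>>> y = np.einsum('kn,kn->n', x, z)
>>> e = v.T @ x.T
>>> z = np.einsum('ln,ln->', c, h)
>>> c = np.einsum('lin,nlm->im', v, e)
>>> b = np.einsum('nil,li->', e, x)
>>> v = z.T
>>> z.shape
()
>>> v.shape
()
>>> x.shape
(5, 2)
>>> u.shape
(5,)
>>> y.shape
(2,)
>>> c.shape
(2, 5)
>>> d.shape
(2, 2)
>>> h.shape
(2, 23)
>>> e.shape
(11, 2, 5)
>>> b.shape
()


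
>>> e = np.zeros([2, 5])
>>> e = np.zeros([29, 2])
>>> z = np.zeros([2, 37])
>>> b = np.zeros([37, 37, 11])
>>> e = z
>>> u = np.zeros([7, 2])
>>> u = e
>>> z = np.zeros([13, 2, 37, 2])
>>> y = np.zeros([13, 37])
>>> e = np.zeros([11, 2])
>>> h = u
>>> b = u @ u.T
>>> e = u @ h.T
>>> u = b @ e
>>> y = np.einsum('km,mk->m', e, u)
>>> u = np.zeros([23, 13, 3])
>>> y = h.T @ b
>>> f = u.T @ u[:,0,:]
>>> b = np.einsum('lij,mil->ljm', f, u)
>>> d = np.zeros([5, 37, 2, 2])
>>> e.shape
(2, 2)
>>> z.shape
(13, 2, 37, 2)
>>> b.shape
(3, 3, 23)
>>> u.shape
(23, 13, 3)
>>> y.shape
(37, 2)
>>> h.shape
(2, 37)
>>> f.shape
(3, 13, 3)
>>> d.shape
(5, 37, 2, 2)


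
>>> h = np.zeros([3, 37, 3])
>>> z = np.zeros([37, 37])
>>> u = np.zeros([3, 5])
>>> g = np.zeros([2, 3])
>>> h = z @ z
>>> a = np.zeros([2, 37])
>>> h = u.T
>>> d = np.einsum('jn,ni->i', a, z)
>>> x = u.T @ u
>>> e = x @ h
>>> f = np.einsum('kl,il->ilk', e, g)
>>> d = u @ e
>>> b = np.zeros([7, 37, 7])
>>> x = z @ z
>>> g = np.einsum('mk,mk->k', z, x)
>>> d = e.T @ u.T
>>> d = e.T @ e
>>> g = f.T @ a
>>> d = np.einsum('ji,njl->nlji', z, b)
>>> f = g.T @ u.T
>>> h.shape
(5, 3)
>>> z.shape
(37, 37)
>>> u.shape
(3, 5)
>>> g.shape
(5, 3, 37)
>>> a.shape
(2, 37)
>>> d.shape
(7, 7, 37, 37)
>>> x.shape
(37, 37)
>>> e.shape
(5, 3)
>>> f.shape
(37, 3, 3)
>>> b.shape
(7, 37, 7)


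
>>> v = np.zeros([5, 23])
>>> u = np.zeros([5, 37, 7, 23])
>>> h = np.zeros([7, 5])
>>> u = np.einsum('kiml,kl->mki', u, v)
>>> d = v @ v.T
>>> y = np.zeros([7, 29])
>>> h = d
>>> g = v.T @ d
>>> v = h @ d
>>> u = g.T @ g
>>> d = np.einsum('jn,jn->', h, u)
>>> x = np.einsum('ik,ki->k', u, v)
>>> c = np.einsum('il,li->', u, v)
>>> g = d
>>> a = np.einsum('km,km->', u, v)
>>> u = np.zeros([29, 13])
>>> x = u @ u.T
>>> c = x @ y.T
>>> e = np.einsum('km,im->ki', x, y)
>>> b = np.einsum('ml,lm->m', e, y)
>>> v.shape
(5, 5)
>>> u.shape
(29, 13)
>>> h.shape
(5, 5)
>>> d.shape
()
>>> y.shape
(7, 29)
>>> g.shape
()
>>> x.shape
(29, 29)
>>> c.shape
(29, 7)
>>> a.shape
()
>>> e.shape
(29, 7)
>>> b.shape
(29,)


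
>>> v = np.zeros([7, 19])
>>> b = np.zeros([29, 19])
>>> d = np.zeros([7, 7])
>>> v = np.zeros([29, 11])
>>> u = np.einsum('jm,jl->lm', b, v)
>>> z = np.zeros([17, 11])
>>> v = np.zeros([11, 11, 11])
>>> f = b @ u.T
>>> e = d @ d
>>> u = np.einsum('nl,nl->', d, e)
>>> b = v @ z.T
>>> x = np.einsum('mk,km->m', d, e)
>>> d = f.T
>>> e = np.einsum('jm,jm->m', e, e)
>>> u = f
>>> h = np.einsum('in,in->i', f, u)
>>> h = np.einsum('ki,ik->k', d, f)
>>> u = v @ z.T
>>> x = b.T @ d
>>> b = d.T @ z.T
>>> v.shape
(11, 11, 11)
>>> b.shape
(29, 17)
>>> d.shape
(11, 29)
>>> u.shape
(11, 11, 17)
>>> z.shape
(17, 11)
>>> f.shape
(29, 11)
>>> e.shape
(7,)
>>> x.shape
(17, 11, 29)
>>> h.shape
(11,)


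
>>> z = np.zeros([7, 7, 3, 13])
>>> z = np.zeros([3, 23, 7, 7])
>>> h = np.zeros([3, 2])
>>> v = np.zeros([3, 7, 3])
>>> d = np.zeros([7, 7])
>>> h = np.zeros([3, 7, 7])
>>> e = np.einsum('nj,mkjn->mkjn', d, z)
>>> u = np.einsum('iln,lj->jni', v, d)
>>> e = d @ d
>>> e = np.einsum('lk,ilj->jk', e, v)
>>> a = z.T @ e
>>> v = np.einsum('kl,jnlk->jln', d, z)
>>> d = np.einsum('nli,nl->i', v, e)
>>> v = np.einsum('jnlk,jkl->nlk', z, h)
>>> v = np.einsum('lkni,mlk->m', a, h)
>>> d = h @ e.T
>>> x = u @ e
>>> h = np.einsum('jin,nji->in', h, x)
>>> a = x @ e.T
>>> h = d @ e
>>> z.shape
(3, 23, 7, 7)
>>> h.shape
(3, 7, 7)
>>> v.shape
(3,)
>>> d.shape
(3, 7, 3)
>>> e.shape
(3, 7)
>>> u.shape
(7, 3, 3)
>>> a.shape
(7, 3, 3)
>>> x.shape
(7, 3, 7)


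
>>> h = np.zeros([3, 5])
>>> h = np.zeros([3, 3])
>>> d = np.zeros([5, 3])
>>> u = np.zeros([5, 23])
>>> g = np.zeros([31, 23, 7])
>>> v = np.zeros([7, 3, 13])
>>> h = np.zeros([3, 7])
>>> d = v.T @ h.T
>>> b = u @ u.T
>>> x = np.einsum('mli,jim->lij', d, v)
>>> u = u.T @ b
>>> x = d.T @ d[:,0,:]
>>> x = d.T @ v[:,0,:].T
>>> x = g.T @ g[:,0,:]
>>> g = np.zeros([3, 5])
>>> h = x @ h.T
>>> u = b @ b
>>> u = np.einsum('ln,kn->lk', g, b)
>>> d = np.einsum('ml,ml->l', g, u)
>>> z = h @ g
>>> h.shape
(7, 23, 3)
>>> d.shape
(5,)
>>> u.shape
(3, 5)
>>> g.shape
(3, 5)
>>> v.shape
(7, 3, 13)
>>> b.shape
(5, 5)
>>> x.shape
(7, 23, 7)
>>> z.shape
(7, 23, 5)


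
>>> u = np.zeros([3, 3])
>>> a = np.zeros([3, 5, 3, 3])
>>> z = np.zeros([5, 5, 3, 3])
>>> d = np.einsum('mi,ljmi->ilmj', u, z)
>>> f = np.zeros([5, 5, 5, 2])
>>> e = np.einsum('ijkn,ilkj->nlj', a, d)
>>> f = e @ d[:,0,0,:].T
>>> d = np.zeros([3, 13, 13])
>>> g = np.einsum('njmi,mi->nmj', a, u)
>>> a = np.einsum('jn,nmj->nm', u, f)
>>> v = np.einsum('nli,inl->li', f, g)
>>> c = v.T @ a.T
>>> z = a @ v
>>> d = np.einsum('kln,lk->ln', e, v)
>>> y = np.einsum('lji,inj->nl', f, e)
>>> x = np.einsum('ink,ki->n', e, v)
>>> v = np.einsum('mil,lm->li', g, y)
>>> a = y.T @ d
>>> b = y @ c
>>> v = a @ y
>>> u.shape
(3, 3)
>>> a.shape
(3, 5)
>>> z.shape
(3, 3)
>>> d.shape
(5, 5)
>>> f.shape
(3, 5, 3)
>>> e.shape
(3, 5, 5)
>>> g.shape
(3, 3, 5)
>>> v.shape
(3, 3)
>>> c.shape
(3, 3)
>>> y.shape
(5, 3)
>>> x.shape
(5,)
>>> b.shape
(5, 3)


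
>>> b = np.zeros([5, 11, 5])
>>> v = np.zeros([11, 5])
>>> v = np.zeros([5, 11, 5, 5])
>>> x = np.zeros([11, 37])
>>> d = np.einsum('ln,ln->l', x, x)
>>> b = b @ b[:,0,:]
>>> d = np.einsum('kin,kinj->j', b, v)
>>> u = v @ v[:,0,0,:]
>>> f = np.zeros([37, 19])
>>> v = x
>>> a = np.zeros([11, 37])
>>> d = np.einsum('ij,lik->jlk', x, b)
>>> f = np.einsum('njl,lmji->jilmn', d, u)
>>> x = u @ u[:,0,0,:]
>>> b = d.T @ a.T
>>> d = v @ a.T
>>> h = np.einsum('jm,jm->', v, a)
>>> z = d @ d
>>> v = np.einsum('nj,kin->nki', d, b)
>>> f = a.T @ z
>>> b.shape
(5, 5, 11)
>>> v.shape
(11, 5, 5)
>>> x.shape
(5, 11, 5, 5)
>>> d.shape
(11, 11)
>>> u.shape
(5, 11, 5, 5)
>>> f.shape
(37, 11)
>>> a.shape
(11, 37)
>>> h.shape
()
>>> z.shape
(11, 11)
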